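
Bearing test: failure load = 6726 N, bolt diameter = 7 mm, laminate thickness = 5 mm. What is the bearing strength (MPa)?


sigma_br = F/(d*h) = 6726/(7*5) = 192.2 MPa

192.2 MPa


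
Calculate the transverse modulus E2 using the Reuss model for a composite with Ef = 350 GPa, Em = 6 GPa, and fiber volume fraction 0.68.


1/E2 = Vf/Ef + (1-Vf)/Em = 0.68/350 + 0.32/6
E2 = 18.09 GPa

18.09 GPa


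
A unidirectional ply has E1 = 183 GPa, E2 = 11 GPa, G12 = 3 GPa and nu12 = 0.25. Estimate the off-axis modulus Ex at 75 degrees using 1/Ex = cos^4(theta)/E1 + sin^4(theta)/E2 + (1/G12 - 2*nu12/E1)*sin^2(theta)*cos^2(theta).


cos^4(75) = 0.004487, sin^4(75) = 0.870513, sin^2(75)*cos^2(75) = 0.0625
1/G12 - 2*nu12/E1 = 1/3 - 2*0.25/183 = 0.330601 GPa^-1
1/Ex = 0.004487/183 + 0.870513/11 + 0.330601*0.0625 = 0.0998246 GPa^-1
Ex = 10.02 GPa

10.02 GPa


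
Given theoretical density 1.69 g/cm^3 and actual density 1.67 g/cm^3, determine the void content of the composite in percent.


Void% = (rho_theo - rho_actual)/rho_theo * 100 = (1.69 - 1.67)/1.69 * 100 = 1.18%

1.18%


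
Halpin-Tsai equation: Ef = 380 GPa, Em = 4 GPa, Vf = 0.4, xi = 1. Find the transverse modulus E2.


eta = (Ef/Em - 1)/(Ef/Em + xi) = (95.0 - 1)/(95.0 + 1) = 0.9792
E2 = Em*(1+xi*eta*Vf)/(1-eta*Vf) = 9.15 GPa

9.15 GPa


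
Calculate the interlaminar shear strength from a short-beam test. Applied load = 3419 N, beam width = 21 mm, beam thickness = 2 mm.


ILSS = 3F/(4bh) = 3*3419/(4*21*2) = 61.05 MPa

61.05 MPa


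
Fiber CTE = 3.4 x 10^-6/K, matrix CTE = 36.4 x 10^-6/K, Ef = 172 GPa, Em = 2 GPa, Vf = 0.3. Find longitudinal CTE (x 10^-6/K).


E1 = Ef*Vf + Em*(1-Vf) = 53.0
alpha_1 = (alpha_f*Ef*Vf + alpha_m*Em*(1-Vf))/E1 = 4.27 x 10^-6/K

4.27 x 10^-6/K


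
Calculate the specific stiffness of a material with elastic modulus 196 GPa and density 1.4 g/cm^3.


Specific stiffness = E/rho = 196/1.4 = 140.0 GPa/(g/cm^3)

140.0 GPa/(g/cm^3)


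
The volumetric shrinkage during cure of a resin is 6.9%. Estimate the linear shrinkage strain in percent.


Linear shrinkage ≈ vol_shrink/3 = 6.9/3 = 2.3%

2.3%


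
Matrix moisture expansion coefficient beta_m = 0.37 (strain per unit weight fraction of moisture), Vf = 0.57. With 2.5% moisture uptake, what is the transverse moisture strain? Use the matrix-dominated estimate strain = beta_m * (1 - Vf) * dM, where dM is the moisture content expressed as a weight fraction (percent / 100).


dM = 2.5/100 = 0.025
strain = beta_m * (1-Vf) * dM = 0.37 * 0.43 * 0.025 = 0.0039775

0.0039775


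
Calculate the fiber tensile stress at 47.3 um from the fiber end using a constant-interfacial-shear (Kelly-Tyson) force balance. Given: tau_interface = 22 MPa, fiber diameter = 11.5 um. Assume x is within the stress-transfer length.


Force balance: sigma_f * (pi*d^2/4) = tau * (pi*d) * x  ->  sigma_f = 4 * tau * x / d
sigma_f = 4 * 22 * 47.3 / 11.5 = 361.9 MPa

361.9 MPa


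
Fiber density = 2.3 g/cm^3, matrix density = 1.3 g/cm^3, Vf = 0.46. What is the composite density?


rho_c = rho_f*Vf + rho_m*(1-Vf) = 2.3*0.46 + 1.3*0.54 = 1.76 g/cm^3

1.76 g/cm^3


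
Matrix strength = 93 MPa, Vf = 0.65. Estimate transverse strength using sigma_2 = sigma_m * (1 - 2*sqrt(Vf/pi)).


factor = 1 - 2*sqrt(0.65/pi) = 0.0903
sigma_2 = 93 * 0.0903 = 8.4 MPa

8.4 MPa


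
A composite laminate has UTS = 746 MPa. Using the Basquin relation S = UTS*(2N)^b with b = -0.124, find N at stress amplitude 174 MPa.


N = 0.5 * (S/UTS)^(1/b) = 0.5 * (174/746)^(1/-0.124) = 62700.7972 cycles

62700.7972 cycles


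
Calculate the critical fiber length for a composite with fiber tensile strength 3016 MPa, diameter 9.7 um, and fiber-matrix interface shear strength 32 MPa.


Lc = sigma_f * d / (2 * tau_i) = 3016 * 9.7 / (2 * 32) = 457.1 um

457.1 um


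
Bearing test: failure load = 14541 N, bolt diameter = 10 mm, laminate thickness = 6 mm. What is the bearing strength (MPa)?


sigma_br = F/(d*h) = 14541/(10*6) = 242.4 MPa

242.4 MPa


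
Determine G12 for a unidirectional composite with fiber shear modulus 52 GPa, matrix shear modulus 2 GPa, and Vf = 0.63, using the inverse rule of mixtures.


1/G12 = Vf/Gf + (1-Vf)/Gm = 0.63/52 + 0.37/2
G12 = 5.07 GPa

5.07 GPa


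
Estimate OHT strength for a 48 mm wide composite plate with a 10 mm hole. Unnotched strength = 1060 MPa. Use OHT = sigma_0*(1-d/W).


OHT = sigma_0*(1-d/W) = 1060*(1-10/48) = 839.2 MPa

839.2 MPa


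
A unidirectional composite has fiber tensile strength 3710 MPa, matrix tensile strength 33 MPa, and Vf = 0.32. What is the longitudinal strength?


sigma_1 = sigma_f*Vf + sigma_m*(1-Vf) = 3710*0.32 + 33*0.68 = 1209.6 MPa

1209.6 MPa


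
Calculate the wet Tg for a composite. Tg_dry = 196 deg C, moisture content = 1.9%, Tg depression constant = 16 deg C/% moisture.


Tg_wet = Tg_dry - k*moisture = 196 - 16*1.9 = 165.6 deg C

165.6 deg C


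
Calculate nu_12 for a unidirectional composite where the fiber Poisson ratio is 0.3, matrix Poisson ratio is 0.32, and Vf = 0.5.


nu_12 = nu_f*Vf + nu_m*(1-Vf) = 0.3*0.5 + 0.32*0.5 = 0.31

0.31


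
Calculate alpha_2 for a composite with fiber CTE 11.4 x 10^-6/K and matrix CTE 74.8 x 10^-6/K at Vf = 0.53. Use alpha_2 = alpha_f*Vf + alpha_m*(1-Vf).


alpha_2 = alpha_f*Vf + alpha_m*(1-Vf) = 11.4*0.53 + 74.8*0.47 = 41.2 x 10^-6/K

41.2 x 10^-6/K


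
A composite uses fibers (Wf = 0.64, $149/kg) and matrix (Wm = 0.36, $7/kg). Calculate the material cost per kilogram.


Cost = cost_f*Wf + cost_m*Wm = 149*0.64 + 7*0.36 = $97.88/kg

$97.88/kg


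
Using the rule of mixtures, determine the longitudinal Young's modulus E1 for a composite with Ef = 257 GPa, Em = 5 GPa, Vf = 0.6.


E1 = Ef*Vf + Em*(1-Vf) = 257*0.6 + 5*0.4 = 156.2 GPa

156.2 GPa


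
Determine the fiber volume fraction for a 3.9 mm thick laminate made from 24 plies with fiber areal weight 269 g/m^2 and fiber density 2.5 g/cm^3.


Vf = n * FAW / (rho_f * h * 1000) = 24 * 269 / (2.5 * 3.9 * 1000) = 0.6622

0.6622


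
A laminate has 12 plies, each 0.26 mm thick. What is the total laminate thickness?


h = n * t_ply = 12 * 0.26 = 3.12 mm

3.12 mm


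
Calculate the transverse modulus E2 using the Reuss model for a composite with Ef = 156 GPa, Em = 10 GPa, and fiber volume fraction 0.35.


1/E2 = Vf/Ef + (1-Vf)/Em = 0.35/156 + 0.65/10
E2 = 14.87 GPa

14.87 GPa


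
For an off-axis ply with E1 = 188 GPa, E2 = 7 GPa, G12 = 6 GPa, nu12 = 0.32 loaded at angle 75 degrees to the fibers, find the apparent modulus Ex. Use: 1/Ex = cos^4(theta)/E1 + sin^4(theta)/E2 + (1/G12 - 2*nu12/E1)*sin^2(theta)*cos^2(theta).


cos^4(75) = 0.004487, sin^4(75) = 0.870513, sin^2(75)*cos^2(75) = 0.0625
1/G12 - 2*nu12/E1 = 1/6 - 2*0.32/188 = 0.163262 GPa^-1
1/Ex = 0.004487/188 + 0.870513/7 + 0.163262*0.0625 = 0.1345867 GPa^-1
Ex = 7.43 GPa

7.43 GPa


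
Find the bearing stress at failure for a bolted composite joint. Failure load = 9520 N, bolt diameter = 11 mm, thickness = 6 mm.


sigma_br = F/(d*h) = 9520/(11*6) = 144.2 MPa

144.2 MPa


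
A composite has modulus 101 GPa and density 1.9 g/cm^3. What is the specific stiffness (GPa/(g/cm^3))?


Specific stiffness = E/rho = 101/1.9 = 53.2 GPa/(g/cm^3)

53.2 GPa/(g/cm^3)


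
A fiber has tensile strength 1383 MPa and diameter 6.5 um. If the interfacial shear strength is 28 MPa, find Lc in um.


Lc = sigma_f * d / (2 * tau_i) = 1383 * 6.5 / (2 * 28) = 160.5 um

160.5 um


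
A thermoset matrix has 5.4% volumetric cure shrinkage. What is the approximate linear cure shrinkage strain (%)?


Linear shrinkage ≈ vol_shrink/3 = 5.4/3 = 1.8%

1.8%


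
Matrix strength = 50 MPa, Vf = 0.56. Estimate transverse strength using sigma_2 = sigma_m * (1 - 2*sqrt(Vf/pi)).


factor = 1 - 2*sqrt(0.56/pi) = 0.1556
sigma_2 = 50 * 0.1556 = 7.78 MPa

7.78 MPa


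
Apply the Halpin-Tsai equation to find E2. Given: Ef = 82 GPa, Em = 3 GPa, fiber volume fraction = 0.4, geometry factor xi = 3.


eta = (Ef/Em - 1)/(Ef/Em + xi) = (27.3333 - 1)/(27.3333 + 3) = 0.8681
E2 = Em*(1+xi*eta*Vf)/(1-eta*Vf) = 9.38 GPa

9.38 GPa


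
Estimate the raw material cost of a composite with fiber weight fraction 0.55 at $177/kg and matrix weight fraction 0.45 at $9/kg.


Cost = cost_f*Wf + cost_m*Wm = 177*0.55 + 9*0.45 = $101.4/kg

$101.4/kg


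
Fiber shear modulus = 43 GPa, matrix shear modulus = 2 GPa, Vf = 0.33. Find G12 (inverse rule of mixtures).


1/G12 = Vf/Gf + (1-Vf)/Gm = 0.33/43 + 0.67/2
G12 = 2.92 GPa

2.92 GPa


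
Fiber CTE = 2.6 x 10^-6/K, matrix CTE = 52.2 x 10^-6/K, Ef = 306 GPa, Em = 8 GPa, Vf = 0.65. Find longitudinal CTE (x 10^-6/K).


E1 = Ef*Vf + Em*(1-Vf) = 201.7
alpha_1 = (alpha_f*Ef*Vf + alpha_m*Em*(1-Vf))/E1 = 3.29 x 10^-6/K

3.29 x 10^-6/K


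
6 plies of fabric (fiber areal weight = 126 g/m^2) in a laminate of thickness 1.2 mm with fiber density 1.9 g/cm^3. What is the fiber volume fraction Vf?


Vf = n * FAW / (rho_f * h * 1000) = 6 * 126 / (1.9 * 1.2 * 1000) = 0.3316

0.3316


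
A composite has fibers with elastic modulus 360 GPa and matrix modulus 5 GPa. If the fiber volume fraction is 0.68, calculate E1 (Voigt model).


E1 = Ef*Vf + Em*(1-Vf) = 360*0.68 + 5*0.32 = 246.4 GPa

246.4 GPa


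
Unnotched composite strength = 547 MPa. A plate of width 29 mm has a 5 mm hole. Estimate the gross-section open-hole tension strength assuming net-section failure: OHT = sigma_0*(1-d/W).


OHT = sigma_0*(1-d/W) = 547*(1-5/29) = 452.7 MPa

452.7 MPa


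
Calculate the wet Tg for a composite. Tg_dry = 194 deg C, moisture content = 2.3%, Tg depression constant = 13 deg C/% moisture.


Tg_wet = Tg_dry - k*moisture = 194 - 13*2.3 = 164.1 deg C

164.1 deg C


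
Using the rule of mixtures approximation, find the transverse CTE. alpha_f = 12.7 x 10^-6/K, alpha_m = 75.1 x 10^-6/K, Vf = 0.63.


alpha_2 = alpha_f*Vf + alpha_m*(1-Vf) = 12.7*0.63 + 75.1*0.37 = 35.8 x 10^-6/K

35.8 x 10^-6/K


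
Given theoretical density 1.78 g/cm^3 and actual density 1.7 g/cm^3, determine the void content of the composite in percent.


Void% = (rho_theo - rho_actual)/rho_theo * 100 = (1.78 - 1.7)/1.78 * 100 = 4.49%

4.49%


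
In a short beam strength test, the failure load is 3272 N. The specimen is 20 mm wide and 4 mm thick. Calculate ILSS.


ILSS = 3F/(4bh) = 3*3272/(4*20*4) = 30.68 MPa

30.68 MPa


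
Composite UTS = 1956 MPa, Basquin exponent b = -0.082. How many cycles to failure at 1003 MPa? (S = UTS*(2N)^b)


N = 0.5 * (S/UTS)^(1/b) = 0.5 * (1003/1956)^(1/-0.082) = 1723.3902 cycles

1723.3902 cycles


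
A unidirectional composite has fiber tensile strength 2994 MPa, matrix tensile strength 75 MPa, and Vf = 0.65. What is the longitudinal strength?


sigma_1 = sigma_f*Vf + sigma_m*(1-Vf) = 2994*0.65 + 75*0.35 = 1972.4 MPa

1972.4 MPa


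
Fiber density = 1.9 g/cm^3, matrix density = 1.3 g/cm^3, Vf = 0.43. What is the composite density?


rho_c = rho_f*Vf + rho_m*(1-Vf) = 1.9*0.43 + 1.3*0.57 = 1.558 g/cm^3

1.558 g/cm^3


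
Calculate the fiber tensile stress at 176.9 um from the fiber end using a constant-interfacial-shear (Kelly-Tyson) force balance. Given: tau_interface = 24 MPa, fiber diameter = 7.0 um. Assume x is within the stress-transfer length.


Force balance: sigma_f * (pi*d^2/4) = tau * (pi*d) * x  ->  sigma_f = 4 * tau * x / d
sigma_f = 4 * 24 * 176.9 / 7.0 = 2426.1 MPa

2426.1 MPa


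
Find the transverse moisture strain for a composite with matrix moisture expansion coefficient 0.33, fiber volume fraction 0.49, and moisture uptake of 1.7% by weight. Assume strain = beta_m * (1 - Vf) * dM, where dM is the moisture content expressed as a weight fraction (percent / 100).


dM = 1.7/100 = 0.017
strain = beta_m * (1-Vf) * dM = 0.33 * 0.51 * 0.017 = 0.0028611

0.0028611


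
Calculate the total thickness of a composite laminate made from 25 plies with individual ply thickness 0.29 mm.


h = n * t_ply = 25 * 0.29 = 7.25 mm

7.25 mm


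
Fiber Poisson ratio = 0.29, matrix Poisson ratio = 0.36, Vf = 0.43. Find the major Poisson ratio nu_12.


nu_12 = nu_f*Vf + nu_m*(1-Vf) = 0.29*0.43 + 0.36*0.57 = 0.3299

0.3299


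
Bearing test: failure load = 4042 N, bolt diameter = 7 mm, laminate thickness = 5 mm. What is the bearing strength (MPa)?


sigma_br = F/(d*h) = 4042/(7*5) = 115.5 MPa

115.5 MPa


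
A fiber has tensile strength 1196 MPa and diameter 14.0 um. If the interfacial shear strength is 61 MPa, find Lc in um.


Lc = sigma_f * d / (2 * tau_i) = 1196 * 14.0 / (2 * 61) = 137.2 um

137.2 um


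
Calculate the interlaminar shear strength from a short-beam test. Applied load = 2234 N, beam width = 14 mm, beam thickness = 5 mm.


ILSS = 3F/(4bh) = 3*2234/(4*14*5) = 23.94 MPa

23.94 MPa


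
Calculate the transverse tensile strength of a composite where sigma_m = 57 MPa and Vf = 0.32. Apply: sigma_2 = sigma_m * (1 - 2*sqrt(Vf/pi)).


factor = 1 - 2*sqrt(0.32/pi) = 0.3617
sigma_2 = 57 * 0.3617 = 20.62 MPa

20.62 MPa


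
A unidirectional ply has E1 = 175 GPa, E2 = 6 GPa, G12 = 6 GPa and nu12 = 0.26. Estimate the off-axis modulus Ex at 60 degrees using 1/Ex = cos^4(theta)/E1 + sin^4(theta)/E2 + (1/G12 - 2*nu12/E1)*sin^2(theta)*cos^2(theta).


cos^4(60) = 0.0625, sin^4(60) = 0.5625, sin^2(60)*cos^2(60) = 0.1875
1/G12 - 2*nu12/E1 = 1/6 - 2*0.26/175 = 0.163695 GPa^-1
1/Ex = 0.0625/175 + 0.5625/6 + 0.163695*0.1875 = 0.1248 GPa^-1
Ex = 8.01 GPa

8.01 GPa


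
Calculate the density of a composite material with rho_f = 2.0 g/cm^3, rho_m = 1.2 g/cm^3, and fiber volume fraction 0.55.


rho_c = rho_f*Vf + rho_m*(1-Vf) = 2.0*0.55 + 1.2*0.45 = 1.64 g/cm^3

1.64 g/cm^3


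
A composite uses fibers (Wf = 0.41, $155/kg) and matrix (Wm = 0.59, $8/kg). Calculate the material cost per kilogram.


Cost = cost_f*Wf + cost_m*Wm = 155*0.41 + 8*0.59 = $68.27/kg

$68.27/kg


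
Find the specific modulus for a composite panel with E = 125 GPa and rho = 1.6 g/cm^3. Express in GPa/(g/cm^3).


Specific stiffness = E/rho = 125/1.6 = 78.1 GPa/(g/cm^3)

78.1 GPa/(g/cm^3)


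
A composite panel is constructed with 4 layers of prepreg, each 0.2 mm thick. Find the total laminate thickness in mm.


h = n * t_ply = 4 * 0.2 = 0.8 mm

0.8 mm


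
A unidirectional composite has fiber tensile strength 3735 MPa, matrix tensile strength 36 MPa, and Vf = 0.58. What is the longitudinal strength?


sigma_1 = sigma_f*Vf + sigma_m*(1-Vf) = 3735*0.58 + 36*0.42 = 2181.4 MPa

2181.4 MPa


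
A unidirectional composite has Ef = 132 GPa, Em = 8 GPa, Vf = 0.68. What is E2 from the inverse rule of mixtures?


1/E2 = Vf/Ef + (1-Vf)/Em = 0.68/132 + 0.32/8
E2 = 22.15 GPa

22.15 GPa


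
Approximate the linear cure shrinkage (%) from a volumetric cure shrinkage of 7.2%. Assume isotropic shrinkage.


Linear shrinkage ≈ vol_shrink/3 = 7.2/3 = 2.4%

2.4%


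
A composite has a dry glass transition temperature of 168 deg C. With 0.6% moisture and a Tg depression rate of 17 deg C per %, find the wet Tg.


Tg_wet = Tg_dry - k*moisture = 168 - 17*0.6 = 157.8 deg C

157.8 deg C


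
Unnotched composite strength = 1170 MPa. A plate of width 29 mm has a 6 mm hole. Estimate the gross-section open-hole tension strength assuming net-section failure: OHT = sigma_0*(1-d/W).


OHT = sigma_0*(1-d/W) = 1170*(1-6/29) = 927.9 MPa

927.9 MPa


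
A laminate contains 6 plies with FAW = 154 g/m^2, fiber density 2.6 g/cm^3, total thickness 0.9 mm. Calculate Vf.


Vf = n * FAW / (rho_f * h * 1000) = 6 * 154 / (2.6 * 0.9 * 1000) = 0.3949

0.3949


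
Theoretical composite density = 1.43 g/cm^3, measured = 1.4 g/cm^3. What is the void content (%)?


Void% = (rho_theo - rho_actual)/rho_theo * 100 = (1.43 - 1.4)/1.43 * 100 = 2.1%

2.1%


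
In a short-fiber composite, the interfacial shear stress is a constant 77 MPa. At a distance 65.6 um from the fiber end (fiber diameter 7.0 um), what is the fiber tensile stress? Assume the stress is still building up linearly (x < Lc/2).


Force balance: sigma_f * (pi*d^2/4) = tau * (pi*d) * x  ->  sigma_f = 4 * tau * x / d
sigma_f = 4 * 77 * 65.6 / 7.0 = 2886.4 MPa

2886.4 MPa


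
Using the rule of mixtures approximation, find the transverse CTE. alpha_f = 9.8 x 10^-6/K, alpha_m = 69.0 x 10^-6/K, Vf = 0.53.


alpha_2 = alpha_f*Vf + alpha_m*(1-Vf) = 9.8*0.53 + 69.0*0.47 = 37.6 x 10^-6/K

37.6 x 10^-6/K


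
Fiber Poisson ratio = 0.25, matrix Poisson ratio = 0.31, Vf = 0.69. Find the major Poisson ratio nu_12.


nu_12 = nu_f*Vf + nu_m*(1-Vf) = 0.25*0.69 + 0.31*0.31 = 0.2686

0.2686


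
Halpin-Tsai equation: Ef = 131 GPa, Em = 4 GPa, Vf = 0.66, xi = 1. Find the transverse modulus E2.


eta = (Ef/Em - 1)/(Ef/Em + xi) = (32.75 - 1)/(32.75 + 1) = 0.9407
E2 = Em*(1+xi*eta*Vf)/(1-eta*Vf) = 17.1 GPa

17.1 GPa


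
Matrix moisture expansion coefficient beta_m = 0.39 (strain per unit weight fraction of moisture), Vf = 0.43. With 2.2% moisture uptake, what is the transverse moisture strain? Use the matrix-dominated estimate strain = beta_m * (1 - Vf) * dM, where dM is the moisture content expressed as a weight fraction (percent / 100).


dM = 2.2/100 = 0.022
strain = beta_m * (1-Vf) * dM = 0.39 * 0.57 * 0.022 = 0.0048906

0.0048906


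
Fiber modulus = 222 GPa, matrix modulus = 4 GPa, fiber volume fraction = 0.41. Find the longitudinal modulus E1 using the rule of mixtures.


E1 = Ef*Vf + Em*(1-Vf) = 222*0.41 + 4*0.59 = 93.38 GPa

93.38 GPa


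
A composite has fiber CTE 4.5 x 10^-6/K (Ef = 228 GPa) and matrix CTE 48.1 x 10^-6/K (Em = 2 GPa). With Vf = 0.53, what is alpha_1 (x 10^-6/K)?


E1 = Ef*Vf + Em*(1-Vf) = 121.78
alpha_1 = (alpha_f*Ef*Vf + alpha_m*Em*(1-Vf))/E1 = 4.84 x 10^-6/K

4.84 x 10^-6/K


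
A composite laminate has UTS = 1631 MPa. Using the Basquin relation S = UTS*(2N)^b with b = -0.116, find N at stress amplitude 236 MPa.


N = 0.5 * (S/UTS)^(1/b) = 0.5 * (236/1631)^(1/-0.116) = 8.6378e+06 cycles

8.6378e+06 cycles


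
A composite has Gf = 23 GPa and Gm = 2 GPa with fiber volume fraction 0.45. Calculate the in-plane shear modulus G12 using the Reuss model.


1/G12 = Vf/Gf + (1-Vf)/Gm = 0.45/23 + 0.55/2
G12 = 3.39 GPa

3.39 GPa


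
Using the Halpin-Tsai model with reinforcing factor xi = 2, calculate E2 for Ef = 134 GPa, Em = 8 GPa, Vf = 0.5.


eta = (Ef/Em - 1)/(Ef/Em + xi) = (16.75 - 1)/(16.75 + 2) = 0.84
E2 = Em*(1+xi*eta*Vf)/(1-eta*Vf) = 25.38 GPa

25.38 GPa


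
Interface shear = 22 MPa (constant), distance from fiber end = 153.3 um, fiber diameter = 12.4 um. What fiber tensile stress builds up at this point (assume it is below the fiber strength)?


Force balance: sigma_f * (pi*d^2/4) = tau * (pi*d) * x  ->  sigma_f = 4 * tau * x / d
sigma_f = 4 * 22 * 153.3 / 12.4 = 1087.9 MPa

1087.9 MPa


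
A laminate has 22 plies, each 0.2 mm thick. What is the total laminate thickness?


h = n * t_ply = 22 * 0.2 = 4.4 mm

4.4 mm


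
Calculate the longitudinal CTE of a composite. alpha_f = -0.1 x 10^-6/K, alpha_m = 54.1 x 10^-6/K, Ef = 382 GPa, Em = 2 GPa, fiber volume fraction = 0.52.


E1 = Ef*Vf + Em*(1-Vf) = 199.6
alpha_1 = (alpha_f*Ef*Vf + alpha_m*Em*(1-Vf))/E1 = 0.16 x 10^-6/K

0.16 x 10^-6/K


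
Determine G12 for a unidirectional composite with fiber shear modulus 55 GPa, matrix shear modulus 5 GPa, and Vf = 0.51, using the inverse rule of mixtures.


1/G12 = Vf/Gf + (1-Vf)/Gm = 0.51/55 + 0.49/5
G12 = 9.32 GPa

9.32 GPa


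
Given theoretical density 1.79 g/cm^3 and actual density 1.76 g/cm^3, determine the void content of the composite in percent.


Void% = (rho_theo - rho_actual)/rho_theo * 100 = (1.79 - 1.76)/1.79 * 100 = 1.68%

1.68%


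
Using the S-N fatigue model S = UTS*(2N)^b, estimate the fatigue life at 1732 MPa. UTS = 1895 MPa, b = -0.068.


N = 0.5 * (S/UTS)^(1/b) = 0.5 * (1732/1895)^(1/-0.068) = 1.8767 cycles

1.8767 cycles


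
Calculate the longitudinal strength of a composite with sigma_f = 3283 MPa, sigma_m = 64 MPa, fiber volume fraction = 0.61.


sigma_1 = sigma_f*Vf + sigma_m*(1-Vf) = 3283*0.61 + 64*0.39 = 2027.6 MPa

2027.6 MPa


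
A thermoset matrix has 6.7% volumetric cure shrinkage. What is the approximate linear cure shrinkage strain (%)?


Linear shrinkage ≈ vol_shrink/3 = 6.7/3 = 2.233%

2.233%


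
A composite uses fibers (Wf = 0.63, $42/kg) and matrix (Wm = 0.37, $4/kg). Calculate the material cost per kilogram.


Cost = cost_f*Wf + cost_m*Wm = 42*0.63 + 4*0.37 = $27.94/kg

$27.94/kg


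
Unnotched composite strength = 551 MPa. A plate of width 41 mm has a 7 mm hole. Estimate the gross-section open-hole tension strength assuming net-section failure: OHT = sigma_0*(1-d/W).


OHT = sigma_0*(1-d/W) = 551*(1-7/41) = 456.9 MPa

456.9 MPa


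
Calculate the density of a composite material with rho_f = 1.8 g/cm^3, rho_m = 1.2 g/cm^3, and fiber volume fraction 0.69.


rho_c = rho_f*Vf + rho_m*(1-Vf) = 1.8*0.69 + 1.2*0.31 = 1.614 g/cm^3

1.614 g/cm^3


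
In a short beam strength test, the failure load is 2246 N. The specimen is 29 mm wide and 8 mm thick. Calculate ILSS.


ILSS = 3F/(4bh) = 3*2246/(4*29*8) = 7.26 MPa

7.26 MPa


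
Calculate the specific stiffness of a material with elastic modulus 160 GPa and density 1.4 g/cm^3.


Specific stiffness = E/rho = 160/1.4 = 114.3 GPa/(g/cm^3)

114.3 GPa/(g/cm^3)


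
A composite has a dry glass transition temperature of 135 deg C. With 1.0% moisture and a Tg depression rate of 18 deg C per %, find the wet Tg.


Tg_wet = Tg_dry - k*moisture = 135 - 18*1.0 = 117.0 deg C

117.0 deg C


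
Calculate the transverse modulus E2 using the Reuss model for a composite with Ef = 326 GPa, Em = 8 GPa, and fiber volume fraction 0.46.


1/E2 = Vf/Ef + (1-Vf)/Em = 0.46/326 + 0.54/8
E2 = 14.51 GPa

14.51 GPa


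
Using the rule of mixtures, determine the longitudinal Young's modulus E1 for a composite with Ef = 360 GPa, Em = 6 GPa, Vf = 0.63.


E1 = Ef*Vf + Em*(1-Vf) = 360*0.63 + 6*0.37 = 229.02 GPa

229.02 GPa


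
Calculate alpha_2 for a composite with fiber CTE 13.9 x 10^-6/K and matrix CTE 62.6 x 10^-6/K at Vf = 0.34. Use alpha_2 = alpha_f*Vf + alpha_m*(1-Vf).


alpha_2 = alpha_f*Vf + alpha_m*(1-Vf) = 13.9*0.34 + 62.6*0.66 = 46.0 x 10^-6/K

46.0 x 10^-6/K


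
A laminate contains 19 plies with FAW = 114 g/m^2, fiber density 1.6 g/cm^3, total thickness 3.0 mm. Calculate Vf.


Vf = n * FAW / (rho_f * h * 1000) = 19 * 114 / (1.6 * 3.0 * 1000) = 0.4513

0.4513


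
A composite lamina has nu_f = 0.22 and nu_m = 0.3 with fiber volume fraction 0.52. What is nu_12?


nu_12 = nu_f*Vf + nu_m*(1-Vf) = 0.22*0.52 + 0.3*0.48 = 0.2584

0.2584


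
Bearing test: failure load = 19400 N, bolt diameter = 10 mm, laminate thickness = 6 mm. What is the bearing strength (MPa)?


sigma_br = F/(d*h) = 19400/(10*6) = 323.3 MPa

323.3 MPa


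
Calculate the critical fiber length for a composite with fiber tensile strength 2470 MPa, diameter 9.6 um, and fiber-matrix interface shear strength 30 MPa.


Lc = sigma_f * d / (2 * tau_i) = 2470 * 9.6 / (2 * 30) = 395.2 um

395.2 um


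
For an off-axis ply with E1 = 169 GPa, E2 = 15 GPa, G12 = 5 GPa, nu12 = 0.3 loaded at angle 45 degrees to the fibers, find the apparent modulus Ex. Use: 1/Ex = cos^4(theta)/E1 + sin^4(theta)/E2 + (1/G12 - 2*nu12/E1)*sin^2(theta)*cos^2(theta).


cos^4(45) = 0.25, sin^4(45) = 0.25, sin^2(45)*cos^2(45) = 0.25
1/G12 - 2*nu12/E1 = 1/5 - 2*0.3/169 = 0.19645 GPa^-1
1/Ex = 0.25/169 + 0.25/15 + 0.19645*0.25 = 0.0672584 GPa^-1
Ex = 14.87 GPa

14.87 GPa


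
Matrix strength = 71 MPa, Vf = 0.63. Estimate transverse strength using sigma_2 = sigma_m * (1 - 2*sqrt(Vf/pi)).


factor = 1 - 2*sqrt(0.63/pi) = 0.1044
sigma_2 = 71 * 0.1044 = 7.41 MPa

7.41 MPa


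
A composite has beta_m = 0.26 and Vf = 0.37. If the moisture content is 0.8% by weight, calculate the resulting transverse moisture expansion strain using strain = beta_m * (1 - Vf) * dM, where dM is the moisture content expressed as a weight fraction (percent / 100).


dM = 0.8/100 = 0.008
strain = beta_m * (1-Vf) * dM = 0.26 * 0.63 * 0.008 = 0.0013104

0.0013104


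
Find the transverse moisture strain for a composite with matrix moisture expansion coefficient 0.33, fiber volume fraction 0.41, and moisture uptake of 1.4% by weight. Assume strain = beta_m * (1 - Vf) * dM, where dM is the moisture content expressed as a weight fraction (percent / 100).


dM = 1.4/100 = 0.014
strain = beta_m * (1-Vf) * dM = 0.33 * 0.59 * 0.014 = 0.0027258

0.0027258


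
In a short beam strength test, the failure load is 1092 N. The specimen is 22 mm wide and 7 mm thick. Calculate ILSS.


ILSS = 3F/(4bh) = 3*1092/(4*22*7) = 5.32 MPa

5.32 MPa


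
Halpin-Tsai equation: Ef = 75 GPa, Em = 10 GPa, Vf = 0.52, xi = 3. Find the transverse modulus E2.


eta = (Ef/Em - 1)/(Ef/Em + xi) = (7.5 - 1)/(7.5 + 3) = 0.619
E2 = Em*(1+xi*eta*Vf)/(1-eta*Vf) = 28.99 GPa

28.99 GPa


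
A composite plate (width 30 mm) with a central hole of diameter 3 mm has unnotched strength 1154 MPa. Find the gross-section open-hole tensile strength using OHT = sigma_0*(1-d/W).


OHT = sigma_0*(1-d/W) = 1154*(1-3/30) = 1038.6 MPa

1038.6 MPa


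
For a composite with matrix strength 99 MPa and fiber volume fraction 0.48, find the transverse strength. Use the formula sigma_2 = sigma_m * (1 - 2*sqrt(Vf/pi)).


factor = 1 - 2*sqrt(0.48/pi) = 0.2182
sigma_2 = 99 * 0.2182 = 21.61 MPa

21.61 MPa


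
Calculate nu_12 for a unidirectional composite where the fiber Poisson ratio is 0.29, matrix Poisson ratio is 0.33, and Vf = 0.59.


nu_12 = nu_f*Vf + nu_m*(1-Vf) = 0.29*0.59 + 0.33*0.41 = 0.3064

0.3064


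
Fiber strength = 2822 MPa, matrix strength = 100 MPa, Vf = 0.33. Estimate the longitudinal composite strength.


sigma_1 = sigma_f*Vf + sigma_m*(1-Vf) = 2822*0.33 + 100*0.67 = 998.3 MPa

998.3 MPa


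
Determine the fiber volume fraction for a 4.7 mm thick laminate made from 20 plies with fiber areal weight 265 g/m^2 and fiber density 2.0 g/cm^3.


Vf = n * FAW / (rho_f * h * 1000) = 20 * 265 / (2.0 * 4.7 * 1000) = 0.5638

0.5638


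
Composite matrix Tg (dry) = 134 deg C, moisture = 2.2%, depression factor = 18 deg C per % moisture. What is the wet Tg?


Tg_wet = Tg_dry - k*moisture = 134 - 18*2.2 = 94.4 deg C

94.4 deg C


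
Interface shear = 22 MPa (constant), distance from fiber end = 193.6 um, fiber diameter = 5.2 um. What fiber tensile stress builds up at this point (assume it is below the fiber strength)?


Force balance: sigma_f * (pi*d^2/4) = tau * (pi*d) * x  ->  sigma_f = 4 * tau * x / d
sigma_f = 4 * 22 * 193.6 / 5.2 = 3276.3 MPa

3276.3 MPa


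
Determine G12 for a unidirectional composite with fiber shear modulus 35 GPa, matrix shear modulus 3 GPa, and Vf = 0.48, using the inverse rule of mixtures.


1/G12 = Vf/Gf + (1-Vf)/Gm = 0.48/35 + 0.52/3
G12 = 5.35 GPa

5.35 GPa


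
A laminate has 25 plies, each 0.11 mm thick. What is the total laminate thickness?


h = n * t_ply = 25 * 0.11 = 2.75 mm

2.75 mm


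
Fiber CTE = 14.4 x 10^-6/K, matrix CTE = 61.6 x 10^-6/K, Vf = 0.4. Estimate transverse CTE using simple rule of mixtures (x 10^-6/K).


alpha_2 = alpha_f*Vf + alpha_m*(1-Vf) = 14.4*0.4 + 61.6*0.6 = 42.7 x 10^-6/K

42.7 x 10^-6/K


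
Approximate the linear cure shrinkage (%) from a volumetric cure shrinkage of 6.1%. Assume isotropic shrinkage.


Linear shrinkage ≈ vol_shrink/3 = 6.1/3 = 2.033%

2.033%


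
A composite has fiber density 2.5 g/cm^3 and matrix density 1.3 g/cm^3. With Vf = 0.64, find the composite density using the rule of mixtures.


rho_c = rho_f*Vf + rho_m*(1-Vf) = 2.5*0.64 + 1.3*0.36 = 2.068 g/cm^3

2.068 g/cm^3


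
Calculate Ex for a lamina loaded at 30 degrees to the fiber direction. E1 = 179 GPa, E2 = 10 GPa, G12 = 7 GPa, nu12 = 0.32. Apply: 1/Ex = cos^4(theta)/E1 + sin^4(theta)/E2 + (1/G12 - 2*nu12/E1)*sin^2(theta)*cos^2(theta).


cos^4(30) = 0.5625, sin^4(30) = 0.0625, sin^2(30)*cos^2(30) = 0.1875
1/G12 - 2*nu12/E1 = 1/7 - 2*0.32/179 = 0.139282 GPa^-1
1/Ex = 0.5625/179 + 0.0625/10 + 0.139282*0.1875 = 0.0355078 GPa^-1
Ex = 28.16 GPa

28.16 GPa


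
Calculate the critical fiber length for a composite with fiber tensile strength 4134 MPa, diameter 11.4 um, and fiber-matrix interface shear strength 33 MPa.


Lc = sigma_f * d / (2 * tau_i) = 4134 * 11.4 / (2 * 33) = 714.1 um

714.1 um


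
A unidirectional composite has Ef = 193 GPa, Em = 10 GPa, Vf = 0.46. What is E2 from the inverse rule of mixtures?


1/E2 = Vf/Ef + (1-Vf)/Em = 0.46/193 + 0.54/10
E2 = 17.74 GPa

17.74 GPa


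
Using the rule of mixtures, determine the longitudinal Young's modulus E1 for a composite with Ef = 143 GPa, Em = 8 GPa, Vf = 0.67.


E1 = Ef*Vf + Em*(1-Vf) = 143*0.67 + 8*0.33 = 98.45 GPa

98.45 GPa


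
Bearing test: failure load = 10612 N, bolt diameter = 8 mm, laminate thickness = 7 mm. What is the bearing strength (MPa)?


sigma_br = F/(d*h) = 10612/(8*7) = 189.5 MPa

189.5 MPa


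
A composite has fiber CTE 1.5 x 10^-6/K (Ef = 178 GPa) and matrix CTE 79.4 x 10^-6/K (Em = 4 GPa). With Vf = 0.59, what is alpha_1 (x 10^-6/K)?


E1 = Ef*Vf + Em*(1-Vf) = 106.66
alpha_1 = (alpha_f*Ef*Vf + alpha_m*Em*(1-Vf))/E1 = 2.7 x 10^-6/K

2.7 x 10^-6/K


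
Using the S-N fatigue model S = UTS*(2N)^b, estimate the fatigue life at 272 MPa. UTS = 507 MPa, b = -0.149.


N = 0.5 * (S/UTS)^(1/b) = 0.5 * (272/507)^(1/-0.149) = 32.6586 cycles

32.6586 cycles


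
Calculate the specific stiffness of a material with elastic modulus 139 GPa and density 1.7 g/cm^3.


Specific stiffness = E/rho = 139/1.7 = 81.8 GPa/(g/cm^3)

81.8 GPa/(g/cm^3)


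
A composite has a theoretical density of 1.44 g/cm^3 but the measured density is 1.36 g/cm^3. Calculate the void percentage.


Void% = (rho_theo - rho_actual)/rho_theo * 100 = (1.44 - 1.36)/1.44 * 100 = 5.56%

5.56%


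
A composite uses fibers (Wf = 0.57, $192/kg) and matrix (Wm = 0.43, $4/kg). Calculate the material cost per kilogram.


Cost = cost_f*Wf + cost_m*Wm = 192*0.57 + 4*0.43 = $111.16/kg

$111.16/kg


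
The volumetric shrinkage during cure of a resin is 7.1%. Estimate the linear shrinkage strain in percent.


Linear shrinkage ≈ vol_shrink/3 = 7.1/3 = 2.367%

2.367%


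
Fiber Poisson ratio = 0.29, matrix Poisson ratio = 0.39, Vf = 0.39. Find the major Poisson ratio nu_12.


nu_12 = nu_f*Vf + nu_m*(1-Vf) = 0.29*0.39 + 0.39*0.61 = 0.351

0.351


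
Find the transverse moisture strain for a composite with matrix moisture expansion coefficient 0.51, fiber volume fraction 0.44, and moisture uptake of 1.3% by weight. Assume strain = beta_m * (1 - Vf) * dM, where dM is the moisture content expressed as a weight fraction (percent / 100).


dM = 1.3/100 = 0.013
strain = beta_m * (1-Vf) * dM = 0.51 * 0.56 * 0.013 = 0.0037128

0.0037128


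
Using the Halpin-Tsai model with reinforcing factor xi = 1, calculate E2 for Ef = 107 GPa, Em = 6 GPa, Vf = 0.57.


eta = (Ef/Em - 1)/(Ef/Em + xi) = (17.8333 - 1)/(17.8333 + 1) = 0.8938
E2 = Em*(1+xi*eta*Vf)/(1-eta*Vf) = 18.46 GPa

18.46 GPa


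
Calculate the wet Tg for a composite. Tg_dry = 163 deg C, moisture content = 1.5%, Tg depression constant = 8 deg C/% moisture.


Tg_wet = Tg_dry - k*moisture = 163 - 8*1.5 = 151.0 deg C

151.0 deg C


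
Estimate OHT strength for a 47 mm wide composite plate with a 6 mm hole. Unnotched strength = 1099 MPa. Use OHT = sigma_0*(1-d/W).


OHT = sigma_0*(1-d/W) = 1099*(1-6/47) = 958.7 MPa

958.7 MPa


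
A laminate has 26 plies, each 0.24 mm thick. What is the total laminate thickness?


h = n * t_ply = 26 * 0.24 = 6.24 mm

6.24 mm


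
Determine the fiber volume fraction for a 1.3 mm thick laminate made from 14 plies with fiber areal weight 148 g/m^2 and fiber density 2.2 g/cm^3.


Vf = n * FAW / (rho_f * h * 1000) = 14 * 148 / (2.2 * 1.3 * 1000) = 0.7245

0.7245


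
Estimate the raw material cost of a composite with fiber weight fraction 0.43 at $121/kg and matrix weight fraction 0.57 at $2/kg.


Cost = cost_f*Wf + cost_m*Wm = 121*0.43 + 2*0.57 = $53.17/kg

$53.17/kg


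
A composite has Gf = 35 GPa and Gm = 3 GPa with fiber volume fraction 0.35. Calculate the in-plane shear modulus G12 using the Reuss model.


1/G12 = Vf/Gf + (1-Vf)/Gm = 0.35/35 + 0.65/3
G12 = 4.41 GPa

4.41 GPa


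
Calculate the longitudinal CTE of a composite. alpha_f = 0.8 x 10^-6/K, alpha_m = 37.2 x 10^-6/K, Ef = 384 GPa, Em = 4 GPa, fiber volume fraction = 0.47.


E1 = Ef*Vf + Em*(1-Vf) = 182.6
alpha_1 = (alpha_f*Ef*Vf + alpha_m*Em*(1-Vf))/E1 = 1.22 x 10^-6/K

1.22 x 10^-6/K


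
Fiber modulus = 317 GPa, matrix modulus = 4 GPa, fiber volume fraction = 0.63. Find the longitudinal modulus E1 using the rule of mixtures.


E1 = Ef*Vf + Em*(1-Vf) = 317*0.63 + 4*0.37 = 201.19 GPa

201.19 GPa


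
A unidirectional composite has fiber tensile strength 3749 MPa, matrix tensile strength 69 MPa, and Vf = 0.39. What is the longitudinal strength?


sigma_1 = sigma_f*Vf + sigma_m*(1-Vf) = 3749*0.39 + 69*0.61 = 1504.2 MPa

1504.2 MPa


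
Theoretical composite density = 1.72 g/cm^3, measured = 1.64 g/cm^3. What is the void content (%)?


Void% = (rho_theo - rho_actual)/rho_theo * 100 = (1.72 - 1.64)/1.72 * 100 = 4.65%

4.65%


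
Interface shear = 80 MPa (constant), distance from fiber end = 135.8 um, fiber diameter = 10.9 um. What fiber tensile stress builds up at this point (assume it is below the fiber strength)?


Force balance: sigma_f * (pi*d^2/4) = tau * (pi*d) * x  ->  sigma_f = 4 * tau * x / d
sigma_f = 4 * 80 * 135.8 / 10.9 = 3986.8 MPa

3986.8 MPa


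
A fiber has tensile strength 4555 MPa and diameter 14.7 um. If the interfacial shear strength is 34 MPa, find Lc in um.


Lc = sigma_f * d / (2 * tau_i) = 4555 * 14.7 / (2 * 34) = 984.7 um

984.7 um


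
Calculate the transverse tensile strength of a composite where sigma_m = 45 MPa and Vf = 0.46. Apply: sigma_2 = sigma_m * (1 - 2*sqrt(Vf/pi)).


factor = 1 - 2*sqrt(0.46/pi) = 0.2347
sigma_2 = 45 * 0.2347 = 10.56 MPa

10.56 MPa


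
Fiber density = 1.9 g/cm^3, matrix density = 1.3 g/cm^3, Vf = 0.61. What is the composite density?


rho_c = rho_f*Vf + rho_m*(1-Vf) = 1.9*0.61 + 1.3*0.39 = 1.666 g/cm^3

1.666 g/cm^3


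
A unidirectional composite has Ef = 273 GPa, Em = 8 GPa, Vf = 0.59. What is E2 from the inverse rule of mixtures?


1/E2 = Vf/Ef + (1-Vf)/Em = 0.59/273 + 0.41/8
E2 = 18.72 GPa

18.72 GPa


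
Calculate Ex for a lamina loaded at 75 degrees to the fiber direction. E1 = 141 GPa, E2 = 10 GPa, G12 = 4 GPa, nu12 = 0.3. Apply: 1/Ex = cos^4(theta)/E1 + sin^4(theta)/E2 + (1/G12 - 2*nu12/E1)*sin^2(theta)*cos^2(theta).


cos^4(75) = 0.004487, sin^4(75) = 0.870513, sin^2(75)*cos^2(75) = 0.0625
1/G12 - 2*nu12/E1 = 1/4 - 2*0.3/141 = 0.245745 GPa^-1
1/Ex = 0.004487/141 + 0.870513/10 + 0.245745*0.0625 = 0.1024421 GPa^-1
Ex = 9.76 GPa

9.76 GPa


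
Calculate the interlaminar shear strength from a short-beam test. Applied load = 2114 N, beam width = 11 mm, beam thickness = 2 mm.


ILSS = 3F/(4bh) = 3*2114/(4*11*2) = 72.07 MPa

72.07 MPa


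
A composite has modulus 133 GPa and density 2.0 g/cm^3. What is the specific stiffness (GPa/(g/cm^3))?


Specific stiffness = E/rho = 133/2.0 = 66.5 GPa/(g/cm^3)

66.5 GPa/(g/cm^3)


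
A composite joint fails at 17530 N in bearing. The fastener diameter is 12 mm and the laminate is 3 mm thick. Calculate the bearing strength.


sigma_br = F/(d*h) = 17530/(12*3) = 486.9 MPa

486.9 MPa


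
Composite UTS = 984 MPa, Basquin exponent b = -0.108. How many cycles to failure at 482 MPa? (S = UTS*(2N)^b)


N = 0.5 * (S/UTS)^(1/b) = 0.5 * (482/984)^(1/-0.108) = 370.5608 cycles

370.5608 cycles


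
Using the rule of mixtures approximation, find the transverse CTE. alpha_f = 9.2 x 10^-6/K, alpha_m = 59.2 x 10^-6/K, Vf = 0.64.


alpha_2 = alpha_f*Vf + alpha_m*(1-Vf) = 9.2*0.64 + 59.2*0.36 = 27.2 x 10^-6/K

27.2 x 10^-6/K


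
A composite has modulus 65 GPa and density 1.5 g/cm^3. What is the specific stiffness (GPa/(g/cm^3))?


Specific stiffness = E/rho = 65/1.5 = 43.3 GPa/(g/cm^3)

43.3 GPa/(g/cm^3)


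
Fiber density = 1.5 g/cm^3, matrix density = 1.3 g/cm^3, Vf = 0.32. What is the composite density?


rho_c = rho_f*Vf + rho_m*(1-Vf) = 1.5*0.32 + 1.3*0.68 = 1.364 g/cm^3

1.364 g/cm^3


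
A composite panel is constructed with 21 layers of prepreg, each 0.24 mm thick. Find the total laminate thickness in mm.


h = n * t_ply = 21 * 0.24 = 5.04 mm

5.04 mm


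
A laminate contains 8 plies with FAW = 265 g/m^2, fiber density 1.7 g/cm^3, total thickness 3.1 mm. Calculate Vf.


Vf = n * FAW / (rho_f * h * 1000) = 8 * 265 / (1.7 * 3.1 * 1000) = 0.4023

0.4023


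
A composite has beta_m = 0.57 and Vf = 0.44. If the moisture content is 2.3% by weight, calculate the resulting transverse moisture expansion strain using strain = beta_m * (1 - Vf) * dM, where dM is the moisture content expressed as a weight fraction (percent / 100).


dM = 2.3/100 = 0.023
strain = beta_m * (1-Vf) * dM = 0.57 * 0.56 * 0.023 = 0.0073416

0.0073416


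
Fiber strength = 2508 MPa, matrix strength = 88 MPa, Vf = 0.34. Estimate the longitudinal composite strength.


sigma_1 = sigma_f*Vf + sigma_m*(1-Vf) = 2508*0.34 + 88*0.66 = 910.8 MPa

910.8 MPa


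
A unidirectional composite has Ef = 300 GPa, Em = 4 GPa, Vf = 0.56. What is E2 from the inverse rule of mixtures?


1/E2 = Vf/Ef + (1-Vf)/Em = 0.56/300 + 0.44/4
E2 = 8.94 GPa

8.94 GPa


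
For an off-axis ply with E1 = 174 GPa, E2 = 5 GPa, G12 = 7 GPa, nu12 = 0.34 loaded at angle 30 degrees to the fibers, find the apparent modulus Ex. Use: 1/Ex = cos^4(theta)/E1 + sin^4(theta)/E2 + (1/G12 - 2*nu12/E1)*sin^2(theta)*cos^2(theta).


cos^4(30) = 0.5625, sin^4(30) = 0.0625, sin^2(30)*cos^2(30) = 0.1875
1/G12 - 2*nu12/E1 = 1/7 - 2*0.34/174 = 0.138949 GPa^-1
1/Ex = 0.5625/174 + 0.0625/5 + 0.138949*0.1875 = 0.0417857 GPa^-1
Ex = 23.93 GPa

23.93 GPa


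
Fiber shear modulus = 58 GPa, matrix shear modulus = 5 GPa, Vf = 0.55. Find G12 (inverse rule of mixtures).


1/G12 = Vf/Gf + (1-Vf)/Gm = 0.55/58 + 0.45/5
G12 = 10.05 GPa

10.05 GPa


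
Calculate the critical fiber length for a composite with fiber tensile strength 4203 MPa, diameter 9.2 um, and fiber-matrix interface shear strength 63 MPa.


Lc = sigma_f * d / (2 * tau_i) = 4203 * 9.2 / (2 * 63) = 306.9 um

306.9 um


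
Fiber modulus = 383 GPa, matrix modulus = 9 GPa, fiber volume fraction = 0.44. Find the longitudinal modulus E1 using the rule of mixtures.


E1 = Ef*Vf + Em*(1-Vf) = 383*0.44 + 9*0.56 = 173.56 GPa

173.56 GPa


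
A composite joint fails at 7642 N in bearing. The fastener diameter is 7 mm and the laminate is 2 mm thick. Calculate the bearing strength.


sigma_br = F/(d*h) = 7642/(7*2) = 545.9 MPa

545.9 MPa


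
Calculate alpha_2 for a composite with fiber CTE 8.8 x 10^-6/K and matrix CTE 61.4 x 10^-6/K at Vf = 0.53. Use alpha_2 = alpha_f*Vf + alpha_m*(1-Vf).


alpha_2 = alpha_f*Vf + alpha_m*(1-Vf) = 8.8*0.53 + 61.4*0.47 = 33.5 x 10^-6/K

33.5 x 10^-6/K


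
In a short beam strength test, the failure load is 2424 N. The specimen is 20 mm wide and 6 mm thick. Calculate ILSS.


ILSS = 3F/(4bh) = 3*2424/(4*20*6) = 15.15 MPa

15.15 MPa


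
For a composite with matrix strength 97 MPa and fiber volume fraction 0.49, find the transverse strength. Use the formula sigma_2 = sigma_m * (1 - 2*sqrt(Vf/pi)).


factor = 1 - 2*sqrt(0.49/pi) = 0.2101
sigma_2 = 97 * 0.2101 = 20.38 MPa

20.38 MPa


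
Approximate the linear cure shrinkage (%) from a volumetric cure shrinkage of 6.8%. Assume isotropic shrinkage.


Linear shrinkage ≈ vol_shrink/3 = 6.8/3 = 2.267%

2.267%
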